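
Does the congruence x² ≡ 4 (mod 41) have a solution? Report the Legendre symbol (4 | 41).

1

Pull out 2^2: since 41 ≡ 1 (mod 8), (2/41) = +1, so (2/41)^2 = +1.
Reached (1/41) = 1. Collecting the sign flips along the way, the symbol is +1.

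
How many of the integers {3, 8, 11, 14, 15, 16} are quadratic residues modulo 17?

(3/17) = -1 → non-residue.
(8/17) = +1 → QR.
(11/17) = -1 → non-residue.
(14/17) = -1 → non-residue.
(15/17) = +1 → QR.
(16/17) = +1 → QR.
Total quadratic residues among the 6: 3.

3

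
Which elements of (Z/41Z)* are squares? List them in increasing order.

1 2 4 5 8 9 10 16 18 20 21 23 25 31 32 33 36 37 39 40

Square k = 1,…,20 (k and 41−k give the same square):
1²=1, 2²=4, 3²=9, 4²=16, 5²=25, 6²=36, 7²≡8, 8²≡23, 9²≡40, 10²≡18, 11²≡39, 12²≡21, 13²≡5, 14²≡32, 15²≡20, 16²≡10, 17²≡2, 18²≡37, 19²≡33, 20²≡31 (mod 41).
So the quadratic residues mod 41 are {1, 2, 4, 5, 8, 9, 10, 16, 18, 20, 21, 23, 25, 31, 32, 33, 36, 37, 39, 40}.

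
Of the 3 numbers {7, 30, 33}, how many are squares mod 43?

(7/43) = -1 → non-residue.
(30/43) = -1 → non-residue.
(33/43) = -1 → non-residue.
Total quadratic residues among the 3: 0.

0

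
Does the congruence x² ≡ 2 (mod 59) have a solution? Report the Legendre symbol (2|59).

-1

Pull out 2: since 59 ≡ 3 (mod 8), (2/59) = -1.
Reached (1/59) = 1. Collecting the sign flips along the way, the symbol is -1.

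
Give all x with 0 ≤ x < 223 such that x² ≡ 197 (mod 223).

Since 223 ≡ 3 (mod 4), a square root of 197 is 197^((223+1)/4) = 197^56 mod 223.
Repeated squaring: 197^2≡7, 197^4≡49, 197^8≡171, 197^16≡28, 197^32≡115 (mod 223).
197^56 = 197^(32+16+8) ≡ 33 (mod 223).
Check: 33² = 1089 ≡ 197 (mod 223). The two roots are 33 and 190.

33, 190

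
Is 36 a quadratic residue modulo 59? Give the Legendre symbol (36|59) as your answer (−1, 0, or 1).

Euler's criterion: (36/59) ≡ 36^29 (mod 59).
36^2 ≡ 57 (mod 59)
36^4 ≡ 4 (mod 59)
36^8 ≡ 16 (mod 59)
36^16 ≡ 20 (mod 59)
36^29 = 36^(16+8+4+1) ≡ 1 (mod 59).
Result is 1, so (36/59) = 1.

1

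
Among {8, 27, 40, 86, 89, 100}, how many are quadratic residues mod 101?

1

(8/101) = -1 → non-residue.
(27/101) = -1 → non-residue.
(40/101) = -1 → non-residue.
(86/101) = -1 → non-residue.
(89/101) = -1 → non-residue.
(100/101) = +1 → QR.
Total quadratic residues among the 6: 1.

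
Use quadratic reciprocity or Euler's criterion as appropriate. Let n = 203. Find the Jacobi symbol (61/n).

Reciprocity: 61 ≡ 1 and 203 ≡ 3 (mod 4), so (61/203) = +(203/61).
Reduce top mod 61: now compute (20/61).
Pull out 2^2: since 61 ≡ 5 (mod 8), (2/61) = -1, so (2/61)^2 = +1.
Reciprocity: 5 ≡ 1 and 61 ≡ 1 (mod 4), so (5/61) = +(61/5).
Reduce top mod 5: now compute (1/5).
Reached (1/5) = 1. Collecting the sign flips along the way, the symbol is +1.

1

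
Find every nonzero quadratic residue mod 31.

Square k = 1,…,15 (k and 31−k give the same square):
1²=1, 2²=4, 3²=9, 4²=16, 5²=25, 6²≡5, 7²≡18, 8²≡2, 9²≡19, 10²≡7, 11²≡28, 12²≡20, 13²≡14, 14²≡10, 15²≡8 (mod 31).
So the quadratic residues mod 31 are {1, 2, 4, 5, 7, 8, 9, 10, 14, 16, 18, 19, 20, 25, 28}.

1, 2, 4, 5, 7, 8, 9, 10, 14, 16, 18, 19, 20, 25, 28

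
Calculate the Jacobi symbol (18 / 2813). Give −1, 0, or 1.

Pull out 2: since 2813 ≡ 5 (mod 8), (2/2813) = -1.
Reciprocity: 9 ≡ 1 and 2813 ≡ 1 (mod 4), so (9/2813) = +(2813/9).
Reduce top mod 9: now compute (5/9).
Reciprocity: 5 ≡ 1 and 9 ≡ 1 (mod 4), so (5/9) = +(9/5).
Reduce top mod 5: now compute (4/5).
Pull out 2^2: since 5 ≡ 5 (mod 8), (2/5) = -1, so (2/5)^2 = +1.
Reached (1/5) = 1. Collecting the sign flips along the way, the symbol is -1.

-1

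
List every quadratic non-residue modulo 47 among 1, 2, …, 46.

5, 10, 11, 13, 15, 19, 20, 22, 23, 26, 29, 30, 31, 33, 35, 38, 39, 40, 41, 43, 44, 45, 46

Square k = 1,…,23 (k and 47−k give the same square):
1²=1, 2²=4, 3²=9, 4²=16, 5²=25, 6²=36, 7²≡2, 8²≡17, 9²≡34, 10²≡6, 11²≡27, 12²≡3, 13²≡28, 14²≡8, 15²≡37, 16²≡21, 17²≡7, 18²≡42, 19²≡32, 20²≡24, 21²≡18, 22²≡14, 23²≡12 (mod 47).
The residues are {1, 2, 3, 4, 6, 7, 8, 9, 12, 14, 16, 17, 18, 21, 24, 25, 27, 28, 32, 34, 36, 37, 42}; the non-residues are the remaining 23 nonzero classes.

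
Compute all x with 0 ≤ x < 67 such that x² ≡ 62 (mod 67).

Since 67 ≡ 3 (mod 4), a square root of 62 is 62^((67+1)/4) = 62^17 mod 67.
Repeated squaring: 62^2≡25, 62^4≡22, 62^8≡15, 62^16≡24 (mod 67).
62^17 = 62^(16+1) ≡ 14 (mod 67).
Check: 14² = 196 ≡ 62 (mod 67). The two roots are 14 and 53.

14, 53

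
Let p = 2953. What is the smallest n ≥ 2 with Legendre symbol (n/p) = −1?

(2/2953) = +1, so 2 is a residue.
(3/2953) = +1, so 3 is a residue.
(4/2953) = +1, so 4 is a residue.
(5/2953) = −1, so 5 is the smallest positive non-residue mod 2953.

5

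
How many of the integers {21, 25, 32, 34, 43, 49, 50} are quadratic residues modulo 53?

(21/53) = -1 → non-residue.
(25/53) = +1 → QR.
(32/53) = -1 → non-residue.
(34/53) = -1 → non-residue.
(43/53) = +1 → QR.
(49/53) = +1 → QR.
(50/53) = -1 → non-residue.
Total quadratic residues among the 7: 3.

3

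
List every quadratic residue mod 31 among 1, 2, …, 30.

1 2 4 5 7 8 9 10 14 16 18 19 20 25 28

Square k = 1,…,15 (k and 31−k give the same square):
1²=1, 2²=4, 3²=9, 4²=16, 5²=25, 6²≡5, 7²≡18, 8²≡2, 9²≡19, 10²≡7, 11²≡28, 12²≡20, 13²≡14, 14²≡10, 15²≡8 (mod 31).
So the quadratic residues mod 31 are {1, 2, 4, 5, 7, 8, 9, 10, 14, 16, 18, 19, 20, 25, 28}.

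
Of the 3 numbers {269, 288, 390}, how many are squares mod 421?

(269/421) = +1 → QR.
(288/421) = -1 → non-residue.
(390/421) = +1 → QR.
Total quadratic residues among the 3: 2.

2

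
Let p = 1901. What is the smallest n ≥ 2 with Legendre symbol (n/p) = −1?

2

(2/1901) = −1, so 2 is the smallest positive non-residue mod 1901.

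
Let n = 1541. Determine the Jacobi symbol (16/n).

Pull out 2^4: since 1541 ≡ 5 (mod 8), (2/1541) = -1, so (2/1541)^4 = +1.
Reached (1/1541) = 1. Collecting the sign flips along the way, the symbol is +1.

1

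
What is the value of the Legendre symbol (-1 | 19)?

-1

Euler's criterion: (-1/19) ≡ 18^9 (mod 19).
18^2 ≡ 1 (mod 19)
18^4 ≡ 1 (mod 19)
18^8 ≡ 1 (mod 19)
18^9 = 18^(8+1) ≡ 18 (mod 19).
Result is 18 ≡ −1, so (-1/19) = −1.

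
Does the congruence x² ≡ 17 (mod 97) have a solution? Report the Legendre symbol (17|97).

Euler's criterion: (17/97) ≡ 17^48 (mod 97).
17^2 ≡ 95 (mod 97)
17^4 ≡ 4 (mod 97)
17^8 ≡ 16 (mod 97)
17^16 ≡ 62 (mod 97)
17^32 ≡ 61 (mod 97)
17^48 = 17^(32+16) ≡ 96 (mod 97).
Result is 96 ≡ −1, so (17/97) = −1.

-1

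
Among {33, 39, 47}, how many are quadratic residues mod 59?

0

(33/59) = -1 → non-residue.
(39/59) = -1 → non-residue.
(47/59) = -1 → non-residue.
Total quadratic residues among the 3: 0.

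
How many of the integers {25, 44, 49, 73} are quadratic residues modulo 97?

(25/97) = +1 → QR.
(44/97) = +1 → QR.
(49/97) = +1 → QR.
(73/97) = +1 → QR.
Total quadratic residues among the 4: 4.

4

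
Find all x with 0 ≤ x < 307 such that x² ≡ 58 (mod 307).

66, 241

Since 307 ≡ 3 (mod 4), a square root of 58 is 58^((307+1)/4) = 58^77 mod 307.
Repeated squaring: 58^2≡294, 58^4≡169, 58^8≡10, 58^16≡100, 58^32≡176, 58^64≡276 (mod 307).
58^77 = 58^(64+8+4+1) ≡ 66 (mod 307).
Check: 66² = 4356 ≡ 58 (mod 307). The two roots are 66 and 241.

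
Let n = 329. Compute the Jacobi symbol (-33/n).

First reduce: -33 ≡ 296 (mod 329).
Pull out 2^3: since 329 ≡ 1 (mod 8), (2/329) = +1, so (2/329)^3 = +1.
Reciprocity: 37 ≡ 1 and 329 ≡ 1 (mod 4), so (37/329) = +(329/37).
Reduce top mod 37: now compute (33/37).
Reciprocity: 33 ≡ 1 and 37 ≡ 1 (mod 4), so (33/37) = +(37/33).
Reduce top mod 33: now compute (4/33).
Pull out 2^2: since 33 ≡ 1 (mod 8), (2/33) = +1, so (2/33)^2 = +1.
Reached (1/33) = 1. Collecting the sign flips along the way, the symbol is +1.

1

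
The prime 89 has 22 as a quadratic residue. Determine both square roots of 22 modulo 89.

17, 72

89 ≡ 1 (mod 4), so we find a root by search.
Trying successive values, 17² = 289 ≡ 22 (mod 89). The other root is 89 − 17 = 72.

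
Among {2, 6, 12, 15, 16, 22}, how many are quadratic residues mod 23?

4

(2/23) = +1 → QR.
(6/23) = +1 → QR.
(12/23) = +1 → QR.
(15/23) = -1 → non-residue.
(16/23) = +1 → QR.
(22/23) = -1 → non-residue.
Total quadratic residues among the 6: 4.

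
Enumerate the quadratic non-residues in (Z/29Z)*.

Square k = 1,…,14 (k and 29−k give the same square):
1²=1, 2²=4, 3²=9, 4²=16, 5²=25, 6²≡7, 7²≡20, 8²≡6, 9²≡23, 10²≡13, 11²≡5, 12²≡28, 13²≡24, 14²≡22 (mod 29).
The residues are {1, 4, 5, 6, 7, 9, 13, 16, 20, 22, 23, 24, 25, 28}; the non-residues are the remaining 14 nonzero classes.

2 3 8 10 11 12 14 15 17 18 19 21 26 27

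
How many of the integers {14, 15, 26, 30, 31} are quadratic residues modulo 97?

(14/97) = -1 → non-residue.
(15/97) = -1 → non-residue.
(26/97) = -1 → non-residue.
(30/97) = -1 → non-residue.
(31/97) = +1 → QR.
Total quadratic residues among the 5: 1.

1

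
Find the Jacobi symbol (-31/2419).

First reduce: -31 ≡ 2388 (mod 2419).
Pull out 2^2: since 2419 ≡ 3 (mod 8), (2/2419) = -1, so (2/2419)^2 = +1.
Reciprocity: 597 ≡ 1 and 2419 ≡ 3 (mod 4), so (597/2419) = +(2419/597).
Reduce top mod 597: now compute (31/597).
Reciprocity: 31 ≡ 3 and 597 ≡ 1 (mod 4), so (31/597) = +(597/31).
Reduce top mod 31: now compute (8/31).
Pull out 2^3: since 31 ≡ 7 (mod 8), (2/31) = +1, so (2/31)^3 = +1.
Reached (1/31) = 1. Collecting the sign flips along the way, the symbol is +1.

1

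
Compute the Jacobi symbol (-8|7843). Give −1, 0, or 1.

1

First reduce: -8 ≡ 7835 (mod 7843).
Reciprocity: 7835 ≡ 3 and 7843 ≡ 3 (mod 4), so (7835/7843) = −(7843/7835).
Reduce top mod 7835: now compute (8/7835).
Pull out 2^3: since 7835 ≡ 3 (mod 8), (2/7835) = -1, so (2/7835)^3 = -1.
Reached (1/7835) = 1. Collecting the sign flips along the way, the symbol is +1.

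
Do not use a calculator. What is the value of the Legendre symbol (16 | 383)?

Pull out 2^4: since 383 ≡ 7 (mod 8), (2/383) = +1, so (2/383)^4 = +1.
Reached (1/383) = 1. Collecting the sign flips along the way, the symbol is +1.

1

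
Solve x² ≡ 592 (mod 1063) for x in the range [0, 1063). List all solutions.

392, 671

Since 1063 ≡ 3 (mod 4), a square root of 592 is 592^((1063+1)/4) = 592^266 mod 1063.
Repeated squaring: 592^2≡737, 592^4≡1039, 592^8≡576, 592^16≡120, 592^32≡581, 592^64≡590, 592^128≡499, 592^256≡259 (mod 1063).
592^266 = 592^(256+8+2) ≡ 392 (mod 1063).
Check: 392² = 153664 ≡ 592 (mod 1063). The two roots are 392 and 671.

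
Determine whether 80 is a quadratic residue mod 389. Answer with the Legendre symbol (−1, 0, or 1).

1

Euler's criterion: (80/389) ≡ 80^194 (mod 389).
80^2 ≡ 176 (mod 389)
80^4 ≡ 245 (mod 389)
80^8 ≡ 119 (mod 389)
80^16 ≡ 157 (mod 389)
80^32 ≡ 142 (mod 389)
80^64 ≡ 325 (mod 389)
80^128 ≡ 206 (mod 389)
80^194 = 80^(128+64+2) ≡ 1 (mod 389).
Result is 1, so (80/389) = 1.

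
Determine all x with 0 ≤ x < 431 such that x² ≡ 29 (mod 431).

Since 431 ≡ 3 (mod 4), a square root of 29 is 29^((431+1)/4) = 29^108 mod 431.
Repeated squaring: 29^2≡410, 29^4≡10, 29^8≡100, 29^16≡87, 29^32≡242, 29^64≡379 (mod 431).
29^108 = 29^(64+32+8+4) ≡ 338 (mod 431).
Check: 338² = 114244 ≡ 29 (mod 431). The two roots are 93 and 338.

93, 338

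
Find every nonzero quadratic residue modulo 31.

1,2,4,5,7,8,9,10,14,16,18,19,20,25,28

Square k = 1,…,15 (k and 31−k give the same square):
1²=1, 2²=4, 3²=9, 4²=16, 5²=25, 6²≡5, 7²≡18, 8²≡2, 9²≡19, 10²≡7, 11²≡28, 12²≡20, 13²≡14, 14²≡10, 15²≡8 (mod 31).
So the quadratic residues mod 31 are {1, 2, 4, 5, 7, 8, 9, 10, 14, 16, 18, 19, 20, 25, 28}.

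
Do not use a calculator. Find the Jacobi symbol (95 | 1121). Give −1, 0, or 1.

Reciprocity: 95 ≡ 3 and 1121 ≡ 1 (mod 4), so (95/1121) = +(1121/95).
Reduce top mod 95: now compute (76/95).
Pull out 2^2: since 95 ≡ 7 (mod 8), (2/95) = +1, so (2/95)^2 = +1.
Reciprocity: 19 ≡ 3 and 95 ≡ 3 (mod 4), so (19/95) = −(95/19).
Reduce top mod 19: now compute (0/19).
Top reduces to 0: gcd > 1, so the symbol is 0.

0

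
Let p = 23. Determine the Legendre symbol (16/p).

1

Pull out 2^4: since 23 ≡ 7 (mod 8), (2/23) = +1, so (2/23)^4 = +1.
Reached (1/23) = 1. Collecting the sign flips along the way, the symbol is +1.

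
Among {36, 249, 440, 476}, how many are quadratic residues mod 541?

2

(36/541) = +1 → QR.
(249/541) = -1 → non-residue.
(440/541) = +1 → QR.
(476/541) = -1 → non-residue.
Total quadratic residues among the 4: 2.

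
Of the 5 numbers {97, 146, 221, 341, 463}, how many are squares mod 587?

0

(97/587) = -1 → non-residue.
(146/587) = -1 → non-residue.
(221/587) = -1 → non-residue.
(341/587) = -1 → non-residue.
(463/587) = -1 → non-residue.
Total quadratic residues among the 5: 0.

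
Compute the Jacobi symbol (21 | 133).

0

Reciprocity: 21 ≡ 1 and 133 ≡ 1 (mod 4), so (21/133) = +(133/21).
Reduce top mod 21: now compute (7/21).
Reciprocity: 7 ≡ 3 and 21 ≡ 1 (mod 4), so (7/21) = +(21/7).
Reduce top mod 7: now compute (0/7).
Top reduces to 0: gcd > 1, so the symbol is 0.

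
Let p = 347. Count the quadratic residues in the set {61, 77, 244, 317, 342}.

(61/347) = +1 → QR.
(77/347) = -1 → non-residue.
(244/347) = +1 → QR.
(317/347) = -1 → non-residue.
(342/347) = +1 → QR.
Total quadratic residues among the 5: 3.

3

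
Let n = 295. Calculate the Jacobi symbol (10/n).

Pull out 2: since 295 ≡ 7 (mod 8), (2/295) = +1.
Reciprocity: 5 ≡ 1 and 295 ≡ 3 (mod 4), so (5/295) = +(295/5).
Reduce top mod 5: now compute (0/5).
Top reduces to 0: gcd > 1, so the symbol is 0.

0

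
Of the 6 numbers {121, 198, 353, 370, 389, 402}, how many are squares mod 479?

(121/479) = +1 → QR.
(198/479) = +1 → QR.
(353/479) = -1 → non-residue.
(370/479) = -1 → non-residue.
(389/479) = -1 → non-residue.
(402/479) = -1 → non-residue.
Total quadratic residues among the 6: 2.

2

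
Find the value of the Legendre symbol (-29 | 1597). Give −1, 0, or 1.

-1

First reduce: -29 ≡ 1568 (mod 1597).
Pull out 2^5: since 1597 ≡ 5 (mod 8), (2/1597) = -1, so (2/1597)^5 = -1.
Reciprocity: 49 ≡ 1 and 1597 ≡ 1 (mod 4), so (49/1597) = +(1597/49).
Reduce top mod 49: now compute (29/49).
Reciprocity: 29 ≡ 1 and 49 ≡ 1 (mod 4), so (29/49) = +(49/29).
Reduce top mod 29: now compute (20/29).
Pull out 2^2: since 29 ≡ 5 (mod 8), (2/29) = -1, so (2/29)^2 = +1.
Reciprocity: 5 ≡ 1 and 29 ≡ 1 (mod 4), so (5/29) = +(29/5).
Reduce top mod 5: now compute (4/5).
Pull out 2^2: since 5 ≡ 5 (mod 8), (2/5) = -1, so (2/5)^2 = +1.
Reached (1/5) = 1. Collecting the sign flips along the way, the symbol is -1.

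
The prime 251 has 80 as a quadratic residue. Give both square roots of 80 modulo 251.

64, 187

Since 251 ≡ 3 (mod 4), a square root of 80 is 80^((251+1)/4) = 80^63 mod 251.
Repeated squaring: 80^2≡125, 80^4≡63, 80^8≡204, 80^16≡201, 80^32≡241 (mod 251).
80^63 = 80^(32+16+8+4+2+1) ≡ 64 (mod 251).
Check: 64² = 4096 ≡ 80 (mod 251). The two roots are 64 and 187.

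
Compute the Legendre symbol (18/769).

1

Pull out 2: since 769 ≡ 1 (mod 8), (2/769) = +1.
Reciprocity: 9 ≡ 1 and 769 ≡ 1 (mod 4), so (9/769) = +(769/9).
Reduce top mod 9: now compute (4/9).
Pull out 2^2: since 9 ≡ 1 (mod 8), (2/9) = +1, so (2/9)^2 = +1.
Reached (1/9) = 1. Collecting the sign flips along the way, the symbol is +1.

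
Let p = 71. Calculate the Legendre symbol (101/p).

First reduce: 101 ≡ 30 (mod 71).
Pull out 2: since 71 ≡ 7 (mod 8), (2/71) = +1.
Reciprocity: 15 ≡ 3 and 71 ≡ 3 (mod 4), so (15/71) = −(71/15).
Reduce top mod 15: now compute (11/15).
Reciprocity: 11 ≡ 3 and 15 ≡ 3 (mod 4), so (11/15) = −(15/11).
Reduce top mod 11: now compute (4/11).
Pull out 2^2: since 11 ≡ 3 (mod 8), (2/11) = -1, so (2/11)^2 = +1.
Reached (1/11) = 1. Collecting the sign flips along the way, the symbol is +1.

1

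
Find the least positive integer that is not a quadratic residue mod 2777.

3

(2/2777) = +1, so 2 is a residue.
(3/2777) = −1, so 3 is the smallest positive non-residue mod 2777.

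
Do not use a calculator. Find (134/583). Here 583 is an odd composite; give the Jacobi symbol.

-1

Pull out 2: since 583 ≡ 7 (mod 8), (2/583) = +1.
Reciprocity: 67 ≡ 3 and 583 ≡ 3 (mod 4), so (67/583) = −(583/67).
Reduce top mod 67: now compute (47/67).
Reciprocity: 47 ≡ 3 and 67 ≡ 3 (mod 4), so (47/67) = −(67/47).
Reduce top mod 47: now compute (20/47).
Pull out 2^2: since 47 ≡ 7 (mod 8), (2/47) = +1, so (2/47)^2 = +1.
Reciprocity: 5 ≡ 1 and 47 ≡ 3 (mod 4), so (5/47) = +(47/5).
Reduce top mod 5: now compute (2/5).
Pull out 2: since 5 ≡ 5 (mod 8), (2/5) = -1.
Reached (1/5) = 1. Collecting the sign flips along the way, the symbol is -1.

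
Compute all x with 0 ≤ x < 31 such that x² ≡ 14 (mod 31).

Since 31 ≡ 3 (mod 4), a square root of 14 is 14^((31+1)/4) = 14^8 mod 31.
Repeated squaring: 14^2≡10, 14^4≡7, 14^8≡18 (mod 31).
14^8 = 14^(8) ≡ 18 (mod 31).
Check: 18² = 324 ≡ 14 (mod 31). The two roots are 13 and 18.

13, 18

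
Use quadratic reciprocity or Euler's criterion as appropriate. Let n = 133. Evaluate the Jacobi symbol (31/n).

Reciprocity: 31 ≡ 3 and 133 ≡ 1 (mod 4), so (31/133) = +(133/31).
Reduce top mod 31: now compute (9/31).
Reciprocity: 9 ≡ 1 and 31 ≡ 3 (mod 4), so (9/31) = +(31/9).
Reduce top mod 9: now compute (4/9).
Pull out 2^2: since 9 ≡ 1 (mod 8), (2/9) = +1, so (2/9)^2 = +1.
Reached (1/9) = 1. Collecting the sign flips along the way, the symbol is +1.

1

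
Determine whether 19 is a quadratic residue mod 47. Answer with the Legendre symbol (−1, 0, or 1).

-1

Reciprocity: 19 ≡ 3 and 47 ≡ 3 (mod 4), so (19/47) = −(47/19).
Reduce top mod 19: now compute (9/19).
Reciprocity: 9 ≡ 1 and 19 ≡ 3 (mod 4), so (9/19) = +(19/9).
Reduce top mod 9: now compute (1/9).
Reached (1/9) = 1. Collecting the sign flips along the way, the symbol is -1.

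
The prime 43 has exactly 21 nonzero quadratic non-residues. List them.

Square k = 1,…,21 (k and 43−k give the same square):
1²=1, 2²=4, 3²=9, 4²=16, 5²=25, 6²=36, 7²≡6, 8²≡21, 9²≡38, 10²≡14, 11²≡35, 12²≡15, 13²≡40, 14²≡24, 15²≡10, 16²≡41, 17²≡31, 18²≡23, 19²≡17, 20²≡13, 21²≡11 (mod 43).
The residues are {1, 4, 6, 9, 10, 11, 13, 14, 15, 16, 17, 21, 23, 24, 25, 31, 35, 36, 38, 40, 41}; the non-residues are the remaining 21 nonzero classes.

2 3 5 7 8 12 18 19 20 22 26 27 28 29 30 32 33 34 37 39 42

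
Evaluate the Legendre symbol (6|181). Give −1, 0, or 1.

-1

Euler's criterion: (6/181) ≡ 6^90 (mod 181).
6^2 ≡ 36 (mod 181)
6^4 ≡ 29 (mod 181)
6^8 ≡ 117 (mod 181)
6^16 ≡ 114 (mod 181)
6^32 ≡ 145 (mod 181)
6^64 ≡ 29 (mod 181)
6^90 = 6^(64+16+8+2) ≡ 180 (mod 181).
Result is 180 ≡ −1, so (6/181) = −1.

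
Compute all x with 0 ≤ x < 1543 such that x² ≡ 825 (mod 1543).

599, 944

Since 1543 ≡ 3 (mod 4), a square root of 825 is 825^((1543+1)/4) = 825^386 mod 1543.
Repeated squaring: 825^2≡162, 825^4≡13, 825^8≡169, 825^16≡787, 825^32≡626, 825^64≡1497, 825^128≡573, 825^256≡1213 (mod 1543).
825^386 = 825^(256+128+2) ≡ 599 (mod 1543).
Check: 599² = 358801 ≡ 825 (mod 1543). The two roots are 599 and 944.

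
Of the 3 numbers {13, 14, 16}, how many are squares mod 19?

(13/19) = -1 → non-residue.
(14/19) = -1 → non-residue.
(16/19) = +1 → QR.
Total quadratic residues among the 3: 1.

1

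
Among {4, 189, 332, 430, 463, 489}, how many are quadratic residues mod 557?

5

(4/557) = +1 → QR.
(189/557) = -1 → non-residue.
(332/557) = +1 → QR.
(430/557) = +1 → QR.
(463/557) = +1 → QR.
(489/557) = +1 → QR.
Total quadratic residues among the 6: 5.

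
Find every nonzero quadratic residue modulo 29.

1, 4, 5, 6, 7, 9, 13, 16, 20, 22, 23, 24, 25, 28

Square k = 1,…,14 (k and 29−k give the same square):
1²=1, 2²=4, 3²=9, 4²=16, 5²=25, 6²≡7, 7²≡20, 8²≡6, 9²≡23, 10²≡13, 11²≡5, 12²≡28, 13²≡24, 14²≡22 (mod 29).
So the quadratic residues mod 29 are {1, 4, 5, 6, 7, 9, 13, 16, 20, 22, 23, 24, 25, 28}.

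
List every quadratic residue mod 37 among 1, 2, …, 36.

1, 3, 4, 7, 9, 10, 11, 12, 16, 21, 25, 26, 27, 28, 30, 33, 34, 36

Square k = 1,…,18 (k and 37−k give the same square):
1²=1, 2²=4, 3²=9, 4²=16, 5²=25, 6²=36, 7²≡12, 8²≡27, 9²≡7, 10²≡26, 11²≡10, 12²≡33, 13²≡21, 14²≡11, 15²≡3, 16²≡34, 17²≡30, 18²≡28 (mod 37).
So the quadratic residues mod 37 are {1, 3, 4, 7, 9, 10, 11, 12, 16, 21, 25, 26, 27, 28, 30, 33, 34, 36}.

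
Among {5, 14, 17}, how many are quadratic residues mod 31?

2

(5/31) = +1 → QR.
(14/31) = +1 → QR.
(17/31) = -1 → non-residue.
Total quadratic residues among the 3: 2.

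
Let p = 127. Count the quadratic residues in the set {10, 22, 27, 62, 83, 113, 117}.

4

(10/127) = -1 → non-residue.
(22/127) = +1 → QR.
(27/127) = -1 → non-residue.
(62/127) = +1 → QR.
(83/127) = -1 → non-residue.
(113/127) = +1 → QR.
(117/127) = +1 → QR.
Total quadratic residues among the 7: 4.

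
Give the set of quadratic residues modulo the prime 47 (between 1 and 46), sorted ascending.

Square k = 1,…,23 (k and 47−k give the same square):
1²=1, 2²=4, 3²=9, 4²=16, 5²=25, 6²=36, 7²≡2, 8²≡17, 9²≡34, 10²≡6, 11²≡27, 12²≡3, 13²≡28, 14²≡8, 15²≡37, 16²≡21, 17²≡7, 18²≡42, 19²≡32, 20²≡24, 21²≡18, 22²≡14, 23²≡12 (mod 47).
So the quadratic residues mod 47 are {1, 2, 3, 4, 6, 7, 8, 9, 12, 14, 16, 17, 18, 21, 24, 25, 27, 28, 32, 34, 36, 37, 42}.

1,2,3,4,6,7,8,9,12,14,16,17,18,21,24,25,27,28,32,34,36,37,42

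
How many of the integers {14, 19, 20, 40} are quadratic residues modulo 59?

2

(14/59) = -1 → non-residue.
(19/59) = +1 → QR.
(20/59) = +1 → QR.
(40/59) = -1 → non-residue.
Total quadratic residues among the 4: 2.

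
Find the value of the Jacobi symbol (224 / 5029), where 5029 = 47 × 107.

Pull out 2^5: since 5029 ≡ 5 (mod 8), (2/5029) = -1, so (2/5029)^5 = -1.
Reciprocity: 7 ≡ 3 and 5029 ≡ 1 (mod 4), so (7/5029) = +(5029/7).
Reduce top mod 7: now compute (3/7).
Reciprocity: 3 ≡ 3 and 7 ≡ 3 (mod 4), so (3/7) = −(7/3).
Reduce top mod 3: now compute (1/3).
Reached (1/3) = 1. Collecting the sign flips along the way, the symbol is +1.

1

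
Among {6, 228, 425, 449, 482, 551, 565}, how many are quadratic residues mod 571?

(6/571) = +1 → QR.
(228/571) = +1 → QR.
(425/571) = -1 → non-residue.
(449/571) = +1 → QR.
(482/571) = +1 → QR.
(551/571) = -1 → non-residue.
(565/571) = -1 → non-residue.
Total quadratic residues among the 7: 4.

4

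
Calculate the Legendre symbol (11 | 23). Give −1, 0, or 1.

Reciprocity: 11 ≡ 3 and 23 ≡ 3 (mod 4), so (11/23) = −(23/11).
Reduce top mod 11: now compute (1/11).
Reached (1/11) = 1. Collecting the sign flips along the way, the symbol is -1.

-1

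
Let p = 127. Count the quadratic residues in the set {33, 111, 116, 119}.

0

(33/127) = -1 → non-residue.
(111/127) = -1 → non-residue.
(116/127) = -1 → non-residue.
(119/127) = -1 → non-residue.
Total quadratic residues among the 4: 0.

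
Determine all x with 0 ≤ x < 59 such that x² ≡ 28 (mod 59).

Since 59 ≡ 3 (mod 4), a square root of 28 is 28^((59+1)/4) = 28^15 mod 59.
Repeated squaring: 28^2≡17, 28^4≡53, 28^8≡36 (mod 59).
28^15 = 28^(8+4+2+1) ≡ 21 (mod 59).
Check: 21² = 441 ≡ 28 (mod 59). The two roots are 21 and 38.

21, 38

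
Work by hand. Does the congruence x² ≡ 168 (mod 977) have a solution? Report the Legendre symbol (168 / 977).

Pull out 2^3: since 977 ≡ 1 (mod 8), (2/977) = +1, so (2/977)^3 = +1.
Reciprocity: 21 ≡ 1 and 977 ≡ 1 (mod 4), so (21/977) = +(977/21).
Reduce top mod 21: now compute (11/21).
Reciprocity: 11 ≡ 3 and 21 ≡ 1 (mod 4), so (11/21) = +(21/11).
Reduce top mod 11: now compute (10/11).
Pull out 2: since 11 ≡ 3 (mod 8), (2/11) = -1.
Reciprocity: 5 ≡ 1 and 11 ≡ 3 (mod 4), so (5/11) = +(11/5).
Reduce top mod 5: now compute (1/5).
Reached (1/5) = 1. Collecting the sign flips along the way, the symbol is -1.

-1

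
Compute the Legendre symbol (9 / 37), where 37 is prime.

Reciprocity: 9 ≡ 1 and 37 ≡ 1 (mod 4), so (9/37) = +(37/9).
Reduce top mod 9: now compute (1/9).
Reached (1/9) = 1. Collecting the sign flips along the way, the symbol is +1.

1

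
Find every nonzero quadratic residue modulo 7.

1, 2, 4

Square k = 1,…,3 (k and 7−k give the same square):
1²=1, 2²=4, 3²≡2 (mod 7).
So the quadratic residues mod 7 are {1, 2, 4}.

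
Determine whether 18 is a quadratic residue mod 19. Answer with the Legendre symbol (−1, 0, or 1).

-1

Pull out 2: since 19 ≡ 3 (mod 8), (2/19) = -1.
Reciprocity: 9 ≡ 1 and 19 ≡ 3 (mod 4), so (9/19) = +(19/9).
Reduce top mod 9: now compute (1/9).
Reached (1/9) = 1. Collecting the sign flips along the way, the symbol is -1.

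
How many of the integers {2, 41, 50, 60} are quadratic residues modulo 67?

(2/67) = -1 → non-residue.
(41/67) = -1 → non-residue.
(50/67) = -1 → non-residue.
(60/67) = +1 → QR.
Total quadratic residues among the 4: 1.

1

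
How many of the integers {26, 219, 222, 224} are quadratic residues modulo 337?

(26/337) = +1 → QR.
(219/337) = -1 → non-residue.
(222/337) = +1 → QR.
(224/337) = +1 → QR.
Total quadratic residues among the 4: 3.

3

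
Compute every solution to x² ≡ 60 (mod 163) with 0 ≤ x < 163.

68, 95

Since 163 ≡ 3 (mod 4), a square root of 60 is 60^((163+1)/4) = 60^41 mod 163.
Repeated squaring: 60^2≡14, 60^4≡33, 60^8≡111, 60^16≡96, 60^32≡88 (mod 163).
60^41 = 60^(32+8+1) ≡ 95 (mod 163).
Check: 95² = 9025 ≡ 60 (mod 163). The two roots are 68 and 95.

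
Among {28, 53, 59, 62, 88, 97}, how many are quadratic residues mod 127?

2

(28/127) = -1 → non-residue.
(53/127) = -1 → non-residue.
(59/127) = -1 → non-residue.
(62/127) = +1 → QR.
(88/127) = +1 → QR.
(97/127) = -1 → non-residue.
Total quadratic residues among the 6: 2.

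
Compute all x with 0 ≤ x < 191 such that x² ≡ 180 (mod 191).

84, 107

Since 191 ≡ 3 (mod 4), a square root of 180 is 180^((191+1)/4) = 180^48 mod 191.
Repeated squaring: 180^2≡121, 180^4≡125, 180^8≡154, 180^16≡32, 180^32≡69 (mod 191).
180^48 = 180^(32+16) ≡ 107 (mod 191).
Check: 107² = 11449 ≡ 180 (mod 191). The two roots are 84 and 107.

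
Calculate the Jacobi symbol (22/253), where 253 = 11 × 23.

0

Pull out 2: since 253 ≡ 5 (mod 8), (2/253) = -1.
Reciprocity: 11 ≡ 3 and 253 ≡ 1 (mod 4), so (11/253) = +(253/11).
Reduce top mod 11: now compute (0/11).
Top reduces to 0: gcd > 1, so the symbol is 0.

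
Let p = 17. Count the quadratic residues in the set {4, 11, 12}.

(4/17) = +1 → QR.
(11/17) = -1 → non-residue.
(12/17) = -1 → non-residue.
Total quadratic residues among the 3: 1.

1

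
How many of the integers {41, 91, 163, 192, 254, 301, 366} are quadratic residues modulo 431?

6

(41/431) = +1 → QR.
(91/431) = +1 → QR.
(163/431) = +1 → QR.
(192/431) = +1 → QR.
(254/431) = -1 → non-residue.
(301/431) = +1 → QR.
(366/431) = +1 → QR.
Total quadratic residues among the 7: 6.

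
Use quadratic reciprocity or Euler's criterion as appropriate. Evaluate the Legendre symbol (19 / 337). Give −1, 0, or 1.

Reciprocity: 19 ≡ 3 and 337 ≡ 1 (mod 4), so (19/337) = +(337/19).
Reduce top mod 19: now compute (14/19).
Pull out 2: since 19 ≡ 3 (mod 8), (2/19) = -1.
Reciprocity: 7 ≡ 3 and 19 ≡ 3 (mod 4), so (7/19) = −(19/7).
Reduce top mod 7: now compute (5/7).
Reciprocity: 5 ≡ 1 and 7 ≡ 3 (mod 4), so (5/7) = +(7/5).
Reduce top mod 5: now compute (2/5).
Pull out 2: since 5 ≡ 5 (mod 8), (2/5) = -1.
Reached (1/5) = 1. Collecting the sign flips along the way, the symbol is -1.

-1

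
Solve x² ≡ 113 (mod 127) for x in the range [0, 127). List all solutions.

42, 85

Since 127 ≡ 3 (mod 4), a square root of 113 is 113^((127+1)/4) = 113^32 mod 127.
Repeated squaring: 113^2≡69, 113^4≡62, 113^8≡34, 113^16≡13, 113^32≡42 (mod 127).
113^32 = 113^(32) ≡ 42 (mod 127).
Check: 42² = 1764 ≡ 113 (mod 127). The two roots are 42 and 85.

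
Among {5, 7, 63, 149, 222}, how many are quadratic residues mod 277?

3

(5/277) = -1 → non-residue.
(7/277) = +1 → QR.
(63/277) = +1 → QR.
(149/277) = -1 → non-residue.
(222/277) = +1 → QR.
Total quadratic residues among the 5: 3.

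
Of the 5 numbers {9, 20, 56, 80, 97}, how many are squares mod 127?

1

(9/127) = +1 → QR.
(20/127) = -1 → non-residue.
(56/127) = -1 → non-residue.
(80/127) = -1 → non-residue.
(97/127) = -1 → non-residue.
Total quadratic residues among the 5: 1.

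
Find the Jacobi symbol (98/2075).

Pull out 2: since 2075 ≡ 3 (mod 8), (2/2075) = -1.
Reciprocity: 49 ≡ 1 and 2075 ≡ 3 (mod 4), so (49/2075) = +(2075/49).
Reduce top mod 49: now compute (17/49).
Reciprocity: 17 ≡ 1 and 49 ≡ 1 (mod 4), so (17/49) = +(49/17).
Reduce top mod 17: now compute (15/17).
Reciprocity: 15 ≡ 3 and 17 ≡ 1 (mod 4), so (15/17) = +(17/15).
Reduce top mod 15: now compute (2/15).
Pull out 2: since 15 ≡ 7 (mod 8), (2/15) = +1.
Reached (1/15) = 1. Collecting the sign flips along the way, the symbol is -1.

-1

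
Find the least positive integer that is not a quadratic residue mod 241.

(2/241) = +1, so 2 is a residue.
(3/241) = +1, so 3 is a residue.
(4/241) = +1, so 4 is a residue.
(5/241) = +1, so 5 is a residue.
(6/241) = +1, so 6 is a residue.
(7/241) = −1, so 7 is the smallest positive non-residue mod 241.

7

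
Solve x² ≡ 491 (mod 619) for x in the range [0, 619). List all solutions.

172, 447

Since 619 ≡ 3 (mod 4), a square root of 491 is 491^((619+1)/4) = 491^155 mod 619.
Repeated squaring: 491^2≡290, 491^4≡535, 491^8≡247, 491^16≡347, 491^32≡323, 491^64≡337, 491^128≡292 (mod 619).
491^155 = 491^(128+16+8+2+1) ≡ 447 (mod 619).
Check: 447² = 199809 ≡ 491 (mod 619). The two roots are 172 and 447.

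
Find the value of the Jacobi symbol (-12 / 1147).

1

First reduce: -12 ≡ 1135 (mod 1147).
Reciprocity: 1135 ≡ 3 and 1147 ≡ 3 (mod 4), so (1135/1147) = −(1147/1135).
Reduce top mod 1135: now compute (12/1135).
Pull out 2^2: since 1135 ≡ 7 (mod 8), (2/1135) = +1, so (2/1135)^2 = +1.
Reciprocity: 3 ≡ 3 and 1135 ≡ 3 (mod 4), so (3/1135) = −(1135/3).
Reduce top mod 3: now compute (1/3).
Reached (1/3) = 1. Collecting the sign flips along the way, the symbol is +1.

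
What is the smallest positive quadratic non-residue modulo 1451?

(2/1451) = −1, so 2 is the smallest positive non-residue mod 1451.

2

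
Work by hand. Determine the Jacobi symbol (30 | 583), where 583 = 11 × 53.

1

Pull out 2: since 583 ≡ 7 (mod 8), (2/583) = +1.
Reciprocity: 15 ≡ 3 and 583 ≡ 3 (mod 4), so (15/583) = −(583/15).
Reduce top mod 15: now compute (13/15).
Reciprocity: 13 ≡ 1 and 15 ≡ 3 (mod 4), so (13/15) = +(15/13).
Reduce top mod 13: now compute (2/13).
Pull out 2: since 13 ≡ 5 (mod 8), (2/13) = -1.
Reached (1/13) = 1. Collecting the sign flips along the way, the symbol is +1.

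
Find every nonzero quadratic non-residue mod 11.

2 6 7 8 10

Square k = 1,…,5 (k and 11−k give the same square):
1²=1, 2²=4, 3²=9, 4²≡5, 5²≡3 (mod 11).
The residues are {1, 3, 4, 5, 9}; the non-residues are the remaining 5 nonzero classes.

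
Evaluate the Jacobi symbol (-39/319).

-1

First reduce: -39 ≡ 280 (mod 319).
Pull out 2^3: since 319 ≡ 7 (mod 8), (2/319) = +1, so (2/319)^3 = +1.
Reciprocity: 35 ≡ 3 and 319 ≡ 3 (mod 4), so (35/319) = −(319/35).
Reduce top mod 35: now compute (4/35).
Pull out 2^2: since 35 ≡ 3 (mod 8), (2/35) = -1, so (2/35)^2 = +1.
Reached (1/35) = 1. Collecting the sign flips along the way, the symbol is -1.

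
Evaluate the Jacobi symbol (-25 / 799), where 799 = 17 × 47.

-1

First reduce: -25 ≡ 774 (mod 799).
Pull out 2: since 799 ≡ 7 (mod 8), (2/799) = +1.
Reciprocity: 387 ≡ 3 and 799 ≡ 3 (mod 4), so (387/799) = −(799/387).
Reduce top mod 387: now compute (25/387).
Reciprocity: 25 ≡ 1 and 387 ≡ 3 (mod 4), so (25/387) = +(387/25).
Reduce top mod 25: now compute (12/25).
Pull out 2^2: since 25 ≡ 1 (mod 8), (2/25) = +1, so (2/25)^2 = +1.
Reciprocity: 3 ≡ 3 and 25 ≡ 1 (mod 4), so (3/25) = +(25/3).
Reduce top mod 3: now compute (1/3).
Reached (1/3) = 1. Collecting the sign flips along the way, the symbol is -1.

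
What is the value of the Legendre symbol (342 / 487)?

1

Pull out 2: since 487 ≡ 7 (mod 8), (2/487) = +1.
Reciprocity: 171 ≡ 3 and 487 ≡ 3 (mod 4), so (171/487) = −(487/171).
Reduce top mod 171: now compute (145/171).
Reciprocity: 145 ≡ 1 and 171 ≡ 3 (mod 4), so (145/171) = +(171/145).
Reduce top mod 145: now compute (26/145).
Pull out 2: since 145 ≡ 1 (mod 8), (2/145) = +1.
Reciprocity: 13 ≡ 1 and 145 ≡ 1 (mod 4), so (13/145) = +(145/13).
Reduce top mod 13: now compute (2/13).
Pull out 2: since 13 ≡ 5 (mod 8), (2/13) = -1.
Reached (1/13) = 1. Collecting the sign flips along the way, the symbol is +1.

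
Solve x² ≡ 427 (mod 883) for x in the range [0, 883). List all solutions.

144, 739

Since 883 ≡ 3 (mod 4), a square root of 427 is 427^((883+1)/4) = 427^221 mod 883.
Repeated squaring: 427^2≡431, 427^4≡331, 427^8≡69, 427^16≡346, 427^32≡511, 427^64≡636, 427^128≡82 (mod 883).
427^221 = 427^(128+64+16+8+4+1) ≡ 144 (mod 883).
Check: 144² = 20736 ≡ 427 (mod 883). The two roots are 144 and 739.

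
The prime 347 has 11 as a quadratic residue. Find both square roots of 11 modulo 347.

59, 288

Since 347 ≡ 3 (mod 4), a square root of 11 is 11^((347+1)/4) = 11^87 mod 347.
Repeated squaring: 11^2≡121, 11^4≡67, 11^8≡325, 11^16≡137, 11^32≡31, 11^64≡267 (mod 347).
11^87 = 11^(64+16+4+2+1) ≡ 59 (mod 347).
Check: 59² = 3481 ≡ 11 (mod 347). The two roots are 59 and 288.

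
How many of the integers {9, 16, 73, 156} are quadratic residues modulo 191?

3

(9/191) = +1 → QR.
(16/191) = +1 → QR.
(73/191) = -1 → non-residue.
(156/191) = +1 → QR.
Total quadratic residues among the 4: 3.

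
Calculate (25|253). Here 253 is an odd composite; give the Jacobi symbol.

1

Reciprocity: 25 ≡ 1 and 253 ≡ 1 (mod 4), so (25/253) = +(253/25).
Reduce top mod 25: now compute (3/25).
Reciprocity: 3 ≡ 3 and 25 ≡ 1 (mod 4), so (3/25) = +(25/3).
Reduce top mod 3: now compute (1/3).
Reached (1/3) = 1. Collecting the sign flips along the way, the symbol is +1.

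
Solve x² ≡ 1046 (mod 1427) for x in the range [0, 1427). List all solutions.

643, 784

Since 1427 ≡ 3 (mod 4), a square root of 1046 is 1046^((1427+1)/4) = 1046^357 mod 1427.
Repeated squaring: 1046^2≡1034, 1046^4≡333, 1046^8≡1010, 1046^16≡1222, 1046^32≡642, 1046^64≡1188, 1046^128≡41, 1046^256≡254 (mod 1427).
1046^357 = 1046^(256+64+32+4+1) ≡ 784 (mod 1427).
Check: 784² = 614656 ≡ 1046 (mod 1427). The two roots are 643 and 784.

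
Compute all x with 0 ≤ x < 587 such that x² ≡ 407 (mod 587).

232, 355

Since 587 ≡ 3 (mod 4), a square root of 407 is 407^((587+1)/4) = 407^147 mod 587.
Repeated squaring: 407^2≡115, 407^4≡311, 407^8≡453, 407^16≡346, 407^32≡555, 407^64≡437, 407^128≡194 (mod 587).
407^147 = 407^(128+16+2+1) ≡ 355 (mod 587).
Check: 355² = 126025 ≡ 407 (mod 587). The two roots are 232 and 355.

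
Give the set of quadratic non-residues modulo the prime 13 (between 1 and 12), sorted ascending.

Square k = 1,…,6 (k and 13−k give the same square):
1²=1, 2²=4, 3²=9, 4²≡3, 5²≡12, 6²≡10 (mod 13).
The residues are {1, 3, 4, 9, 10, 12}; the non-residues are the remaining 6 nonzero classes.

2, 5, 6, 7, 8, 11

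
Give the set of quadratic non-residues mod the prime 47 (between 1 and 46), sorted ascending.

Square k = 1,…,23 (k and 47−k give the same square):
1²=1, 2²=4, 3²=9, 4²=16, 5²=25, 6²=36, 7²≡2, 8²≡17, 9²≡34, 10²≡6, 11²≡27, 12²≡3, 13²≡28, 14²≡8, 15²≡37, 16²≡21, 17²≡7, 18²≡42, 19²≡32, 20²≡24, 21²≡18, 22²≡14, 23²≡12 (mod 47).
The residues are {1, 2, 3, 4, 6, 7, 8, 9, 12, 14, 16, 17, 18, 21, 24, 25, 27, 28, 32, 34, 36, 37, 42}; the non-residues are the remaining 23 nonzero classes.

5,10,11,13,15,19,20,22,23,26,29,30,31,33,35,38,39,40,41,43,44,45,46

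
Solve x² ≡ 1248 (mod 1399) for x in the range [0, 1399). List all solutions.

Since 1399 ≡ 3 (mod 4), a square root of 1248 is 1248^((1399+1)/4) = 1248^350 mod 1399.
Repeated squaring: 1248^2≡417, 1248^4≡413, 1248^8≡1290, 1248^16≡689, 1248^32≡460, 1248^64≡351, 1248^128≡89, 1248^256≡926 (mod 1399).
1248^350 = 1248^(256+64+16+8+4+2) ≡ 418 (mod 1399).
Check: 418² = 174724 ≡ 1248 (mod 1399). The two roots are 418 and 981.

418, 981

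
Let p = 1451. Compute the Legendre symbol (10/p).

-1

Pull out 2: since 1451 ≡ 3 (mod 8), (2/1451) = -1.
Reciprocity: 5 ≡ 1 and 1451 ≡ 3 (mod 4), so (5/1451) = +(1451/5).
Reduce top mod 5: now compute (1/5).
Reached (1/5) = 1. Collecting the sign flips along the way, the symbol is -1.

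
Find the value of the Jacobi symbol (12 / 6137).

-1

Pull out 2^2: since 6137 ≡ 1 (mod 8), (2/6137) = +1, so (2/6137)^2 = +1.
Reciprocity: 3 ≡ 3 and 6137 ≡ 1 (mod 4), so (3/6137) = +(6137/3).
Reduce top mod 3: now compute (2/3).
Pull out 2: since 3 ≡ 3 (mod 8), (2/3) = -1.
Reached (1/3) = 1. Collecting the sign flips along the way, the symbol is -1.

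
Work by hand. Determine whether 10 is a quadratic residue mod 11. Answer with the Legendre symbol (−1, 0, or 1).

Euler's criterion: (10/11) ≡ 10^5 (mod 11).
10^2 ≡ 1 (mod 11)
10^4 ≡ 1 (mod 11)
10^5 = 10^(4+1) ≡ 10 (mod 11).
Result is 10 ≡ −1, so (10/11) = −1.

-1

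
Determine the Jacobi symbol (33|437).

1

Reciprocity: 33 ≡ 1 and 437 ≡ 1 (mod 4), so (33/437) = +(437/33).
Reduce top mod 33: now compute (8/33).
Pull out 2^3: since 33 ≡ 1 (mod 8), (2/33) = +1, so (2/33)^3 = +1.
Reached (1/33) = 1. Collecting the sign flips along the way, the symbol is +1.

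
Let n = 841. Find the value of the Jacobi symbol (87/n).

Reciprocity: 87 ≡ 3 and 841 ≡ 1 (mod 4), so (87/841) = +(841/87).
Reduce top mod 87: now compute (58/87).
Pull out 2: since 87 ≡ 7 (mod 8), (2/87) = +1.
Reciprocity: 29 ≡ 1 and 87 ≡ 3 (mod 4), so (29/87) = +(87/29).
Reduce top mod 29: now compute (0/29).
Top reduces to 0: gcd > 1, so the symbol is 0.

0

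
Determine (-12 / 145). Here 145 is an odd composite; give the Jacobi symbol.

1

First reduce: -12 ≡ 133 (mod 145).
Reciprocity: 133 ≡ 1 and 145 ≡ 1 (mod 4), so (133/145) = +(145/133).
Reduce top mod 133: now compute (12/133).
Pull out 2^2: since 133 ≡ 5 (mod 8), (2/133) = -1, so (2/133)^2 = +1.
Reciprocity: 3 ≡ 3 and 133 ≡ 1 (mod 4), so (3/133) = +(133/3).
Reduce top mod 3: now compute (1/3).
Reached (1/3) = 1. Collecting the sign flips along the way, the symbol is +1.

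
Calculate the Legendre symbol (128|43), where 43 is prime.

-1

Euler's criterion: (128/43) ≡ 42^21 (mod 43).
42^2 ≡ 1 (mod 43)
42^4 ≡ 1 (mod 43)
42^8 ≡ 1 (mod 43)
42^16 ≡ 1 (mod 43)
42^21 = 42^(16+4+1) ≡ 42 (mod 43).
Result is 42 ≡ −1, so (128/43) = −1.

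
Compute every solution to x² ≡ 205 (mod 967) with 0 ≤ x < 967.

453, 514

Since 967 ≡ 3 (mod 4), a square root of 205 is 205^((967+1)/4) = 205^242 mod 967.
Repeated squaring: 205^2≡444, 205^4≡835, 205^8≡18, 205^16≡324, 205^32≡540, 205^64≡533, 205^128≡758 (mod 967).
205^242 = 205^(128+64+32+16+2) ≡ 514 (mod 967).
Check: 514² = 264196 ≡ 205 (mod 967). The two roots are 453 and 514.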